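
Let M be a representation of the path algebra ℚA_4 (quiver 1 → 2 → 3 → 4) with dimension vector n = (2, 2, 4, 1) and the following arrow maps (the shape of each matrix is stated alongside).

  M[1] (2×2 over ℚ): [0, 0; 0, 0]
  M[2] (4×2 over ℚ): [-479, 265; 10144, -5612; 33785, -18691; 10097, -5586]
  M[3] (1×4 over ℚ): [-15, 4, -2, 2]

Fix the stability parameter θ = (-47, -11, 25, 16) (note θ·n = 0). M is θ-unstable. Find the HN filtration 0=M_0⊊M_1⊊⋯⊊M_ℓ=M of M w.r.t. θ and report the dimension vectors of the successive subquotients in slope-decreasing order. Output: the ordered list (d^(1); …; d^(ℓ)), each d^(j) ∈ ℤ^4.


Interval decomposition of M: I[1,1]^2, I[2,3], I[2,4], I[3,3]^2.
HN type (ℓ=4): μ^(1)=25; μ^(2)=41/2; μ^(3)=-11; μ^(4)=-47

((0, 0, 3, 0); (0, 0, 1, 1); (0, 2, 0, 0); (2, 0, 0, 0))


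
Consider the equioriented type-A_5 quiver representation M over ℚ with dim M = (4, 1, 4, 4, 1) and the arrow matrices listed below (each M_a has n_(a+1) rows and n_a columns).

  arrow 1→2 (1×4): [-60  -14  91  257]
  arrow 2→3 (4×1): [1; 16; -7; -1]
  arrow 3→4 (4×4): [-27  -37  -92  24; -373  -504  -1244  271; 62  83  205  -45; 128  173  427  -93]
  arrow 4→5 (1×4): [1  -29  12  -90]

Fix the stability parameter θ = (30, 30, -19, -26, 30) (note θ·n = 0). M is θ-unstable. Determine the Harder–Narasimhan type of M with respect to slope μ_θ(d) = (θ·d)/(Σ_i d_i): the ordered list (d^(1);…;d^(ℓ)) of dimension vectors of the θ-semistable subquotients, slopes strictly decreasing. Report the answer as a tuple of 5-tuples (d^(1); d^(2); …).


Interval decomposition of M: I[1,1]^3, I[1,5], I[3,3], I[3,4]^2, I[4,4].
HN type (ℓ=5): μ^(1)=30; μ^(2)=15/4; μ^(3)=-19; μ^(4)=-45/2; μ^(5)=-26

((3, 0, 0, 0, 1); (1, 1, 1, 1, 0); (0, 0, 1, 0, 0); (0, 0, 2, 2, 0); (0, 0, 0, 1, 0))


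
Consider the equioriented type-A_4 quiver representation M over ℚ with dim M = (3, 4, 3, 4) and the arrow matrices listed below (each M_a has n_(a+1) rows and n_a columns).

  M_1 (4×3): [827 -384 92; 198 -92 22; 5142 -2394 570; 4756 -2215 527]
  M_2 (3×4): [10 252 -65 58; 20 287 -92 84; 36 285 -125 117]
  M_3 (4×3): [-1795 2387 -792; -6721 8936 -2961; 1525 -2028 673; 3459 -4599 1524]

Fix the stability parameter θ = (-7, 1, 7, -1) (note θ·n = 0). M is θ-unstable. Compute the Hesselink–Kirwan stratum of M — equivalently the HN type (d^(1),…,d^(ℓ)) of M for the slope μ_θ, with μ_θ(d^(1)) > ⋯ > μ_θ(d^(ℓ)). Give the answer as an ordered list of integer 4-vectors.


Barcode: M ≅ I[1,2], I[1,4]^2, I[2,3], I[4,4]^2. HN layers by μ_θ (5 steps, strictly decreasing):
  μ^(1)=7; μ^(2)=3; μ^(3)=1; μ^(4)=-1; μ^(5)=-7

((0, 0, 1, 0); (0, 0, 2, 2); (0, 4, 0, 0); (0, 0, 0, 2); (3, 0, 0, 0))


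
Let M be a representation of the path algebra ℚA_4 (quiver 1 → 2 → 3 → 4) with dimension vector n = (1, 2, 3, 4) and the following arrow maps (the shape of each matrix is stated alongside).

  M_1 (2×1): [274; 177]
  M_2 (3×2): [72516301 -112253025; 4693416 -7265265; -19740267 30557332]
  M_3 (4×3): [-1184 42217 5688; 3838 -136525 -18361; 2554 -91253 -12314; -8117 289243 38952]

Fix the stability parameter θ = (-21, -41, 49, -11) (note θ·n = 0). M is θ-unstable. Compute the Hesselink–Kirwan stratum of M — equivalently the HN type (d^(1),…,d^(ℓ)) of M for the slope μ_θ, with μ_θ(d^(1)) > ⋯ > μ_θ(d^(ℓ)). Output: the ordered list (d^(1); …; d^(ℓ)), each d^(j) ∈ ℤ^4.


Via rank(M_{q-1}∘⋯∘M_p): M ≅ I[1,4], I[2,4], I[3,4], I[4,4].
μ_θ-semistable layers: μ^(1)=19; μ^(2)=-11; μ^(3)=-31; μ^(4)=-41

((0, 0, 3, 3); (0, 0, 0, 1); (1, 1, 0, 0); (0, 1, 0, 0))


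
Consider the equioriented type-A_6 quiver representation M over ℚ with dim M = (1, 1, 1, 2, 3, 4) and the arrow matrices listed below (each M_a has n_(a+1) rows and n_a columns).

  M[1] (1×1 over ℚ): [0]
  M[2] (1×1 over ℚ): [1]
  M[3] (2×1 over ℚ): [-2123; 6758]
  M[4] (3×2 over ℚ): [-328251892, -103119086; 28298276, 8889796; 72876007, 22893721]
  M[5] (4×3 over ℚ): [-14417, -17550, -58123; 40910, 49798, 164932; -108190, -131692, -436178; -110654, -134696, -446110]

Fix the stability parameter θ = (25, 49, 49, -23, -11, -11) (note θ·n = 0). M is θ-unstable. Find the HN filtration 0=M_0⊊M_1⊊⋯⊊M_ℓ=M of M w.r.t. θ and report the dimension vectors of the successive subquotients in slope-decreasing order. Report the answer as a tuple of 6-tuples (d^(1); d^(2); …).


Interval decomposition of M: I[1,1], I[2,6], I[4,6], I[5,5], I[6,6]^2.
HN type (ℓ=4): μ^(1)=25; μ^(2)=53/5; μ^(3)=-11; μ^(4)=-23

((1, 0, 0, 0, 0, 0); (0, 1, 1, 1, 1, 1); (0, 0, 0, 0, 2, 3); (0, 0, 0, 1, 0, 0))


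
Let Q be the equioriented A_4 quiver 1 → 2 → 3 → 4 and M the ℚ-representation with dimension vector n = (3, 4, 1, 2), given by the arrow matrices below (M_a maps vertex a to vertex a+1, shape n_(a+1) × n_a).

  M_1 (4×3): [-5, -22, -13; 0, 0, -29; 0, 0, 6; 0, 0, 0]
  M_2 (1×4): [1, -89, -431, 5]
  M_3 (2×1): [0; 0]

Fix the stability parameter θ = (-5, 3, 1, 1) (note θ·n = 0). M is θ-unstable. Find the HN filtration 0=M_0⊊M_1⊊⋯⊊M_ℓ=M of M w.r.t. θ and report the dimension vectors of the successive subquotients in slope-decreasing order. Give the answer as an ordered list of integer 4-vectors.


Via rank(M_{q-1}∘⋯∘M_p): M ≅ I[1,1], I[1,2], I[1,3], I[2,2]^2, I[4,4]^2.
μ_θ-semistable layers: μ^(1)=3; μ^(2)=2; μ^(3)=1; μ^(4)=-5

((0, 3, 0, 0); (0, 1, 1, 0); (0, 0, 0, 2); (3, 0, 0, 0))


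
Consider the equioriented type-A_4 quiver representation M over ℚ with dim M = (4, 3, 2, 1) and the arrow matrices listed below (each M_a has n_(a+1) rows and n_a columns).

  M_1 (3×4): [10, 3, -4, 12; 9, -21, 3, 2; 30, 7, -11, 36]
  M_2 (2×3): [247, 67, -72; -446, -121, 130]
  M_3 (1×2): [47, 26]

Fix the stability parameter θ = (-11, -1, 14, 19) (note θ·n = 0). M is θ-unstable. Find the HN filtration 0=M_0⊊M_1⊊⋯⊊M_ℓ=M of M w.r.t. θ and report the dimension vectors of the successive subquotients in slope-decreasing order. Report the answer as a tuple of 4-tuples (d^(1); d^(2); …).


Interval decomposition of M: I[1,1], I[1,2], I[1,3], I[1,4].
HN type (ℓ=4): μ^(1)=19; μ^(2)=14; μ^(3)=-1; μ^(4)=-11

((0, 0, 0, 1); (0, 0, 2, 0); (0, 3, 0, 0); (4, 0, 0, 0))


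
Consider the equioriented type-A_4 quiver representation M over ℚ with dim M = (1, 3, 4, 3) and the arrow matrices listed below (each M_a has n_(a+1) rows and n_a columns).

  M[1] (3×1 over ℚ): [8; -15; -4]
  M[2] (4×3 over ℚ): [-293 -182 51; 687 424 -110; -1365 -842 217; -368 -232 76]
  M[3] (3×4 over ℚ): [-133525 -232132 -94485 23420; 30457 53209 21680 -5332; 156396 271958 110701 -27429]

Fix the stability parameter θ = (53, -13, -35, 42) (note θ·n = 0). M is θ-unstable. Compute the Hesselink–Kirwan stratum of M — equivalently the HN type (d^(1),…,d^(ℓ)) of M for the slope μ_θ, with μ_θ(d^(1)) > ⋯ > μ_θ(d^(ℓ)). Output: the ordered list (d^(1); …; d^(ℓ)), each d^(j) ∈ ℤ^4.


Interval decomposition of M: I[1,4], I[2,2], I[2,4], I[3,3], I[3,4].
HN type (ℓ=5): μ^(1)=42; μ^(2)=5/3; μ^(3)=-13; μ^(4)=-24; μ^(5)=-35

((0, 0, 0, 3); (1, 1, 1, 0); (0, 1, 0, 0); (0, 1, 1, 0); (0, 0, 2, 0))


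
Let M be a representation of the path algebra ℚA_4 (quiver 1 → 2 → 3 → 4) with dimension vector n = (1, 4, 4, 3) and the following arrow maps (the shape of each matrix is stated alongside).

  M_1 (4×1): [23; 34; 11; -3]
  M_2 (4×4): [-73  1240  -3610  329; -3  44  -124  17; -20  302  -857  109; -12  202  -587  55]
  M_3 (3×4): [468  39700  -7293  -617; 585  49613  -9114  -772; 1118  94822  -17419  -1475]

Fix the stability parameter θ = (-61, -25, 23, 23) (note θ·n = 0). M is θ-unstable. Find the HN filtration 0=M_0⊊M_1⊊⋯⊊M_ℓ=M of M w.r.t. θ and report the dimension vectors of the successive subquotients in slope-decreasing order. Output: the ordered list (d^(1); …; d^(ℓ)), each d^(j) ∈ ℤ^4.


Via rank(M_{q-1}∘⋯∘M_p): M ≅ I[1,3], I[2,2]^2, I[2,3], I[3,4]^2, I[4,4].
μ_θ-semistable layers: μ^(1)=23; μ^(2)=-25; μ^(3)=-61

((0, 0, 4, 3); (0, 4, 0, 0); (1, 0, 0, 0))


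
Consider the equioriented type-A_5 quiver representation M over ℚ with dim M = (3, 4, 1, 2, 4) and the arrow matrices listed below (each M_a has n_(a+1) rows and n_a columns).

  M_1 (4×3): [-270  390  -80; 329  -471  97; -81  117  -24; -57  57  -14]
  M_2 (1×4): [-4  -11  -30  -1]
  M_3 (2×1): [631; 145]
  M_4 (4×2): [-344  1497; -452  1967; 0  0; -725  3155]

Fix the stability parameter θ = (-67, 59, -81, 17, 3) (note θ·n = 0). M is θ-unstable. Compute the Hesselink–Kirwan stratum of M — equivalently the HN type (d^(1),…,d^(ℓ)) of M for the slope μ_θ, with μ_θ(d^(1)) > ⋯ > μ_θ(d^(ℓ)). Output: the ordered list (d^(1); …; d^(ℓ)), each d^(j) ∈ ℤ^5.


Interval decomposition of M: I[1,1], I[1,2], I[1,5], I[2,2]^2, I[4,5], I[5,5]^2.
HN type (ℓ=5): μ^(1)=59; μ^(2)=10; μ^(3)=3; μ^(4)=-11; μ^(5)=-67

((0, 3, 0, 0, 0); (0, 0, 0, 2, 2); (0, 0, 0, 0, 2); (0, 1, 1, 0, 0); (3, 0, 0, 0, 0))


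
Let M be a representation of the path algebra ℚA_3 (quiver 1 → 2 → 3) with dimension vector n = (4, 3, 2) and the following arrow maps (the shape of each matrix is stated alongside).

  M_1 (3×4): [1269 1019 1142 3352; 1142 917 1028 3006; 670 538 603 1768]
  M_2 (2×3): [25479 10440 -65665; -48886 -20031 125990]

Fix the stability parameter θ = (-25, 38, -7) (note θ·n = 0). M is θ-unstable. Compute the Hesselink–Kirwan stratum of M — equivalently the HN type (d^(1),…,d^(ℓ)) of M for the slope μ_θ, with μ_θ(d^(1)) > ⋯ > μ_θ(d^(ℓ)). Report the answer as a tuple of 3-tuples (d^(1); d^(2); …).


Interval decomposition of M: I[1,1], I[1,2], I[1,3]^2.
HN type (ℓ=3): μ^(1)=38; μ^(2)=31/2; μ^(3)=-25

((0, 1, 0); (0, 2, 2); (4, 0, 0))


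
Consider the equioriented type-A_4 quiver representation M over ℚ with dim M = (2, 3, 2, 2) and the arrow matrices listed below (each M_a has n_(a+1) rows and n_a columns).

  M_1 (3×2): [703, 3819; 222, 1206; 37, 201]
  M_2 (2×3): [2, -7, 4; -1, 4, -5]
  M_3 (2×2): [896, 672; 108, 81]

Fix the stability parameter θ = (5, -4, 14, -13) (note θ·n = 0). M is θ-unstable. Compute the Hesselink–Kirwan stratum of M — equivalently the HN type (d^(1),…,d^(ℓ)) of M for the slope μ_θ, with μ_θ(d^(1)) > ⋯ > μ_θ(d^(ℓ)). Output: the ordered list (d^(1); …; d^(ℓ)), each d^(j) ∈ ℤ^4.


Barcode: M ≅ I[1,1], I[1,2], I[2,3], I[2,4], I[4,4]. HN layers by μ_θ (5 steps, strictly decreasing):
  μ^(1)=14; μ^(2)=5; μ^(3)=1/2; μ^(4)=-4; μ^(5)=-13

((0, 0, 1, 0); (1, 0, 0, 0); (1, 1, 1, 1); (0, 2, 0, 0); (0, 0, 0, 1))


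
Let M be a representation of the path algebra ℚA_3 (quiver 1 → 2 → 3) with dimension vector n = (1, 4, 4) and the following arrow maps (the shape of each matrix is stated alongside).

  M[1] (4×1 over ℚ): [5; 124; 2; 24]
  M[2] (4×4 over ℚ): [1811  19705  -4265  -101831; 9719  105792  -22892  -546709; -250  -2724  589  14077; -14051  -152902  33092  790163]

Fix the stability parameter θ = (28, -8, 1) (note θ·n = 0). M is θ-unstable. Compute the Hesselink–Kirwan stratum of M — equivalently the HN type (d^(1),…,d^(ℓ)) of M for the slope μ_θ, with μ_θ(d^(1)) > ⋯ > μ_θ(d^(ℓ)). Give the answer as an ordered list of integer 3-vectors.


Interval decomposition of M: I[1,3], I[2,2], I[2,3]^2, I[3,3].
HN type (ℓ=3): μ^(1)=7; μ^(2)=1; μ^(3)=-8

((1, 1, 1); (0, 0, 3); (0, 3, 0))


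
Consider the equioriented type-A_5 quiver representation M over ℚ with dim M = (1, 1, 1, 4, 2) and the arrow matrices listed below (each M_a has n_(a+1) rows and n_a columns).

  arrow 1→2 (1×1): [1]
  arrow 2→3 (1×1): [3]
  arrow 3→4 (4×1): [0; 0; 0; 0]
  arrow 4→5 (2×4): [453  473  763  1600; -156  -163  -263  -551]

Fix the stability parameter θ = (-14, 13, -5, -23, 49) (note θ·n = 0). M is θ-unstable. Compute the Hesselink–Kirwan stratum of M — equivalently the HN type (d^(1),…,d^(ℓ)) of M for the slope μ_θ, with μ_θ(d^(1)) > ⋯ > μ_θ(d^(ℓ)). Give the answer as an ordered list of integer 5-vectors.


Barcode: M ≅ I[1,3], I[4,4]^2, I[4,5]^2. HN layers by μ_θ (4 steps, strictly decreasing):
  μ^(1)=49; μ^(2)=4; μ^(3)=-14; μ^(4)=-23

((0, 0, 0, 0, 2); (0, 1, 1, 0, 0); (1, 0, 0, 0, 0); (0, 0, 0, 4, 0))


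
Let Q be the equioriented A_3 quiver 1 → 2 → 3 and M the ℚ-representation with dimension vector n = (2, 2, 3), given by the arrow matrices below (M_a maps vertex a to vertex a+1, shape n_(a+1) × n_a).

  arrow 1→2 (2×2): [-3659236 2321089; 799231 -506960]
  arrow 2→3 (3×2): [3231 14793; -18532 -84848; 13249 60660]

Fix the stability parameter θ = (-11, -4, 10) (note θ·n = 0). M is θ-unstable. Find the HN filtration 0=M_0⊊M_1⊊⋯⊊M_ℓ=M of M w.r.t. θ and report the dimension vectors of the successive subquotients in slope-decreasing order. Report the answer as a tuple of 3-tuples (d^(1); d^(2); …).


Via rank(M_{q-1}∘⋯∘M_p): M ≅ I[1,3]^2, I[3,3].
μ_θ-semistable layers: μ^(1)=10; μ^(2)=-4; μ^(3)=-11

((0, 0, 3); (0, 2, 0); (2, 0, 0))


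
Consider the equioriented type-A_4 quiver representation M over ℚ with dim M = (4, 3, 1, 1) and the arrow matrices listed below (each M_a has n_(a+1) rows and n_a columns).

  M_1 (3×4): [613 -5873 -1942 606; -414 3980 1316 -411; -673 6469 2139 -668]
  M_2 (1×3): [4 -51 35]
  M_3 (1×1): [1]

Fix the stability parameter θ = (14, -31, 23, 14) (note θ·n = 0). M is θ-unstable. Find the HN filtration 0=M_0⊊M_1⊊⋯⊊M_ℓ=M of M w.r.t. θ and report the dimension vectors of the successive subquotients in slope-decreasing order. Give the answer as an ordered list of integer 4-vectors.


Interval decomposition of M: I[1,1], I[1,2]^2, I[1,4].
HN type (ℓ=3): μ^(1)=37/2; μ^(2)=14; μ^(3)=-17/2

((0, 0, 1, 1); (1, 0, 0, 0); (3, 3, 0, 0))


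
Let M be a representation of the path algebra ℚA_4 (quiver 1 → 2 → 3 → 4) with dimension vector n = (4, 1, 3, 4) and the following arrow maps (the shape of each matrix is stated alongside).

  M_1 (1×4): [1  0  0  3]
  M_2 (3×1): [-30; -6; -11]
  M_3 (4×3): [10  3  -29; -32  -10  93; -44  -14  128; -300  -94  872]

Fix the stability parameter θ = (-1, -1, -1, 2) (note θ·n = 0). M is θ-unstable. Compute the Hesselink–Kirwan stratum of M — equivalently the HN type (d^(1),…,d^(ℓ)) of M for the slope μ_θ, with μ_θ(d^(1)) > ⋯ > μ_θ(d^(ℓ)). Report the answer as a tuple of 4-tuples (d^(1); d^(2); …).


Barcode: M ≅ I[1,1]^3, I[1,4], I[3,3], I[3,4], I[4,4]^2. HN layers by μ_θ (2 steps, strictly decreasing):
  μ^(1)=2; μ^(2)=-1

((0, 0, 0, 4); (4, 1, 3, 0))


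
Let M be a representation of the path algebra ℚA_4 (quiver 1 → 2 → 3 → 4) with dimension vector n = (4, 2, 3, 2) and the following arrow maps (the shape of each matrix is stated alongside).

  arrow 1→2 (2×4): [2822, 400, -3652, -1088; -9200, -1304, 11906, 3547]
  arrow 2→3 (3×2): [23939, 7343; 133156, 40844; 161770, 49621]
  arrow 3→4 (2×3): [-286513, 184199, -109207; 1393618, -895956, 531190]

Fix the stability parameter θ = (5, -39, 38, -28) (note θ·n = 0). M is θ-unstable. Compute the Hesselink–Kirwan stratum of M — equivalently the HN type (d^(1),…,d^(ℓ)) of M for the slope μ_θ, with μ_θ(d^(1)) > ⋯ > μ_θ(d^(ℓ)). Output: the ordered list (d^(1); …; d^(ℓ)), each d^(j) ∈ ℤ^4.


Via rank(M_{q-1}∘⋯∘M_p): M ≅ I[1,1]^2, I[1,3], I[1,4], I[3,4].
μ_θ-semistable layers: μ^(1)=38; μ^(2)=5; μ^(3)=-17

((0, 0, 1, 0); (2, 0, 2, 2); (2, 2, 0, 0))


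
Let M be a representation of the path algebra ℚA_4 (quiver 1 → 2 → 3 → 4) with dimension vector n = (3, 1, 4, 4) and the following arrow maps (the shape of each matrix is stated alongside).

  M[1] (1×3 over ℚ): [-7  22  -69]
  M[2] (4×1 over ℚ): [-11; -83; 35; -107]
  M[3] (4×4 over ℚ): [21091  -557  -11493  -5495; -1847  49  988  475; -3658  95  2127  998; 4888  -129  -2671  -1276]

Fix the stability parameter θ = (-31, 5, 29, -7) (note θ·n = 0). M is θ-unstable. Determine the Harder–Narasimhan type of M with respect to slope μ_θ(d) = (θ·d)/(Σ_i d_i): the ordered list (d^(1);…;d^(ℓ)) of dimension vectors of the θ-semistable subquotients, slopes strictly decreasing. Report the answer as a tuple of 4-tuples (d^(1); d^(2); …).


Barcode: M ≅ I[1,1]^2, I[1,4], I[3,3], I[3,4]^2, I[4,4]. HN layers by μ_θ (5 steps, strictly decreasing):
  μ^(1)=29; μ^(2)=11; μ^(3)=5; μ^(4)=-7; μ^(5)=-31

((0, 0, 1, 0); (0, 0, 3, 3); (0, 1, 0, 0); (0, 0, 0, 1); (3, 0, 0, 0))


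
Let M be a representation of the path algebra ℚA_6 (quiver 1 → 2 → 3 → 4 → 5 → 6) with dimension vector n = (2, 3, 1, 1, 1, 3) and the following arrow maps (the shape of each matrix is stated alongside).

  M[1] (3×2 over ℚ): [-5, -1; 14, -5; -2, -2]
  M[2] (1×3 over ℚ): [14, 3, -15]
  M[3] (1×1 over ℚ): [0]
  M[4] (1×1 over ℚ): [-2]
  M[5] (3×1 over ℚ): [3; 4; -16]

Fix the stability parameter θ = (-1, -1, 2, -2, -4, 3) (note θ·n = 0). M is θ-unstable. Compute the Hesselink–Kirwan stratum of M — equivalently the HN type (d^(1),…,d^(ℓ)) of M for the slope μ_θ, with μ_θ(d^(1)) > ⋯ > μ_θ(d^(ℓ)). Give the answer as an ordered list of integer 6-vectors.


Via rank(M_{q-1}∘⋯∘M_p): M ≅ I[1,2], I[1,3], I[2,2], I[4,6], I[6,6]^2.
μ_θ-semistable layers: μ^(1)=3; μ^(2)=2; μ^(3)=-1; μ^(4)=-3

((0, 0, 0, 0, 0, 3); (0, 0, 1, 0, 0, 0); (2, 3, 0, 0, 0, 0); (0, 0, 0, 1, 1, 0))


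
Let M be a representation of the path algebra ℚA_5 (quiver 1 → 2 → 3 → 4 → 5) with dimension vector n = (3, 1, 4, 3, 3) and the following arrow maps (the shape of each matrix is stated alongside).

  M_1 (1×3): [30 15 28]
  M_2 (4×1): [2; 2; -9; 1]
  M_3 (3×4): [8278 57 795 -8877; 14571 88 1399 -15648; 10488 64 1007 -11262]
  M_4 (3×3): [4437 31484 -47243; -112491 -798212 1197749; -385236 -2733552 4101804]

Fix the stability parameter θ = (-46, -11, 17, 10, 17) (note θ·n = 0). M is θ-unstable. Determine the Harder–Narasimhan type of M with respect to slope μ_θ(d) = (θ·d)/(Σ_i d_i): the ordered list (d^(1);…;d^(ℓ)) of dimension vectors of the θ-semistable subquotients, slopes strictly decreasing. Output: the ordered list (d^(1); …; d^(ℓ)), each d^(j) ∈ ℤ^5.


Barcode: M ≅ I[1,1]^2, I[1,5], I[3,3], I[3,4]^2, I[5,5]^2. HN layers by μ_θ (4 steps, strictly decreasing):
  μ^(1)=17; μ^(2)=27/2; μ^(3)=-11; μ^(4)=-46

((0, 0, 1, 0, 3); (0, 0, 3, 3, 0); (0, 1, 0, 0, 0); (3, 0, 0, 0, 0))


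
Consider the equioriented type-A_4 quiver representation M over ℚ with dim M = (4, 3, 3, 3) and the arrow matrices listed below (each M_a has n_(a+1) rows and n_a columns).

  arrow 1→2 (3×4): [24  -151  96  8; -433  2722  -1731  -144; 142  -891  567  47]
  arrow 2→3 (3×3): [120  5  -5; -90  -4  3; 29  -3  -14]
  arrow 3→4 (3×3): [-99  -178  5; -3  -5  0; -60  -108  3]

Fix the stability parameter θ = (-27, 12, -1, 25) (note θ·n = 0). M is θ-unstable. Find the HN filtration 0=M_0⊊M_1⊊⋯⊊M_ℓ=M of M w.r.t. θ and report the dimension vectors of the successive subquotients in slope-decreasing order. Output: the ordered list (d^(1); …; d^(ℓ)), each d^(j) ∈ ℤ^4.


Via rank(M_{q-1}∘⋯∘M_p): M ≅ I[1,1], I[1,4]^3.
μ_θ-semistable layers: μ^(1)=25; μ^(2)=11/2; μ^(3)=-27

((0, 0, 0, 3); (0, 3, 3, 0); (4, 0, 0, 0))


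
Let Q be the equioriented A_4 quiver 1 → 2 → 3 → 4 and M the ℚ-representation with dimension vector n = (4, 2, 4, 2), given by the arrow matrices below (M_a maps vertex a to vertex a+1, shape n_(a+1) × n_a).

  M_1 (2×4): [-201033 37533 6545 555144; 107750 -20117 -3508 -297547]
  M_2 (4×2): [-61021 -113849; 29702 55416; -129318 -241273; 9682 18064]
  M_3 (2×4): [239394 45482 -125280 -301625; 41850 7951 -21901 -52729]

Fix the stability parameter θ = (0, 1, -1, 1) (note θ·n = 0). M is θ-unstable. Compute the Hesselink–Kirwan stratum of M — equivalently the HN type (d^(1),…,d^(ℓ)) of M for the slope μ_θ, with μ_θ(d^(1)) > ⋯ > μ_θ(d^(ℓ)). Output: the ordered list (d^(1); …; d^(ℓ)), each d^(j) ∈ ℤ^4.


Barcode: M ≅ I[1,1]^2, I[1,4]^2, I[3,3]^2. HN layers by μ_θ (3 steps, strictly decreasing):
  μ^(1)=1; μ^(2)=0; μ^(3)=-1

((0, 0, 0, 2); (4, 2, 2, 0); (0, 0, 2, 0))


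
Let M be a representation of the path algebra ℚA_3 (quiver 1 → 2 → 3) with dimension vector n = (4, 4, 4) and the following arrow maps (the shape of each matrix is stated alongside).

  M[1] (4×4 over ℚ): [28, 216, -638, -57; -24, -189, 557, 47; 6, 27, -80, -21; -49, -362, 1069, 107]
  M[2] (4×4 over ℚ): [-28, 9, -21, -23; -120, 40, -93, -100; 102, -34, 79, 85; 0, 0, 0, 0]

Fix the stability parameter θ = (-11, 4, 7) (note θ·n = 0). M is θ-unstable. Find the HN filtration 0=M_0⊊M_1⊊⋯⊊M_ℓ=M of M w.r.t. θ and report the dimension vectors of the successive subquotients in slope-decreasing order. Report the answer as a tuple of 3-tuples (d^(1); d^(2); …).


Via rank(M_{q-1}∘⋯∘M_p): M ≅ I[1,2], I[1,3]^3, I[3,3].
μ_θ-semistable layers: μ^(1)=7; μ^(2)=4; μ^(3)=-11

((0, 0, 4); (0, 4, 0); (4, 0, 0))


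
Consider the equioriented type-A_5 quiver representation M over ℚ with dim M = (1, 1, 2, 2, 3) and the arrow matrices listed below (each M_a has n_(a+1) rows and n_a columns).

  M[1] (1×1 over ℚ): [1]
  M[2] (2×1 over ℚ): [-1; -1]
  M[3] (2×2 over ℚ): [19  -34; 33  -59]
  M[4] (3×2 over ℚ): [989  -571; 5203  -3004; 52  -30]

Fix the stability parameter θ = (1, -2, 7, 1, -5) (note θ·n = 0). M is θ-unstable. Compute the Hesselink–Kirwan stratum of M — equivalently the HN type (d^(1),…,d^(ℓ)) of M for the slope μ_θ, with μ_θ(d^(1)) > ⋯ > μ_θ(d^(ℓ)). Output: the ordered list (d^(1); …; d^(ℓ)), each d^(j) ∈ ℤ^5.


Via rank(M_{q-1}∘⋯∘M_p): M ≅ I[1,5], I[3,5], I[5,5].
μ_θ-semistable layers: μ^(1)=1; μ^(2)=-1/2; μ^(3)=-5

((0, 0, 2, 2, 2); (1, 1, 0, 0, 0); (0, 0, 0, 0, 1))


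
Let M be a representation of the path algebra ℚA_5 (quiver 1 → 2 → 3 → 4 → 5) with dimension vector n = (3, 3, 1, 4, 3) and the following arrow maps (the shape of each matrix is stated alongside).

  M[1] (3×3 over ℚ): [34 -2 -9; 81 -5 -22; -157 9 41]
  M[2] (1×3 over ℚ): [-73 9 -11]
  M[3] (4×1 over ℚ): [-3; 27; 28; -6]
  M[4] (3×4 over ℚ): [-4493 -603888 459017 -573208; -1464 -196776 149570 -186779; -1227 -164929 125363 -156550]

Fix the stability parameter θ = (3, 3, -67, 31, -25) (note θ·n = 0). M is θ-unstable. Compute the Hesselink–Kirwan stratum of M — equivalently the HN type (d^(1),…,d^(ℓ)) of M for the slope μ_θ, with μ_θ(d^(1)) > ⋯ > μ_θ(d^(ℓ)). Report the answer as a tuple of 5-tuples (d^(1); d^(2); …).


Interval decomposition of M: I[1,1], I[1,2], I[1,5], I[2,2], I[4,4], I[4,5]^2.
HN type (ℓ=3): μ^(1)=31; μ^(2)=3; μ^(3)=-61/3

((0, 0, 0, 1, 0); (2, 2, 0, 3, 3); (1, 1, 1, 0, 0))


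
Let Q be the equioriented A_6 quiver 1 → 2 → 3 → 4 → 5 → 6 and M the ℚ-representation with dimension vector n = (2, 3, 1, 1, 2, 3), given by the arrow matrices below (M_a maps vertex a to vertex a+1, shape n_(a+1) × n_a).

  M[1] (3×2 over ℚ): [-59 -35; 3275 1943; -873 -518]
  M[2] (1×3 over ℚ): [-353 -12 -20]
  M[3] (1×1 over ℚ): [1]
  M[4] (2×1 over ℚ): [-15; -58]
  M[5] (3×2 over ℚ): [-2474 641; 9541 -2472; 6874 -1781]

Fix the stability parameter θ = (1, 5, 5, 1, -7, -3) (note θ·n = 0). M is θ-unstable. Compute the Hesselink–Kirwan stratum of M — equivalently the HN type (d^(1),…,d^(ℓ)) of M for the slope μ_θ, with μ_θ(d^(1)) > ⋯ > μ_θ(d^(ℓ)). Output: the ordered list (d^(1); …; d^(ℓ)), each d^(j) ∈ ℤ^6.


Interval decomposition of M: I[1,2], I[1,6], I[2,2], I[5,6], I[6,6].
HN type (ℓ=5): μ^(1)=5; μ^(2)=1; μ^(3)=1/3; μ^(4)=-3; μ^(5)=-7

((0, 2, 0, 0, 0, 0); (1, 0, 0, 0, 0, 0); (1, 1, 1, 1, 1, 1); (0, 0, 0, 0, 0, 2); (0, 0, 0, 0, 1, 0))


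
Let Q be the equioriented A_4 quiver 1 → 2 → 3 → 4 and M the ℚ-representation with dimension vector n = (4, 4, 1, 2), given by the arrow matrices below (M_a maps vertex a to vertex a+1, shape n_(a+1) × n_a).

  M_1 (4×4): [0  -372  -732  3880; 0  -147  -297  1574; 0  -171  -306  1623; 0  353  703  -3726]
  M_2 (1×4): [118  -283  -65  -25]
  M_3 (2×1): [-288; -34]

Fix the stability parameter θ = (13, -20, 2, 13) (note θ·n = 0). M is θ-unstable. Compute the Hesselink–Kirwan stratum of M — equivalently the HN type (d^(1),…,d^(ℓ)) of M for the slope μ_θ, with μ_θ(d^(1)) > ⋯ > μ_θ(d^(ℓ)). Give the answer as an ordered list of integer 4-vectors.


Interval decomposition of M: I[1,1]^2, I[1,2], I[1,4], I[2,2]^2, I[4,4].
HN type (ℓ=4): μ^(1)=13; μ^(2)=2; μ^(3)=-7/2; μ^(4)=-20

((2, 0, 0, 2); (0, 0, 1, 0); (2, 2, 0, 0); (0, 2, 0, 0))


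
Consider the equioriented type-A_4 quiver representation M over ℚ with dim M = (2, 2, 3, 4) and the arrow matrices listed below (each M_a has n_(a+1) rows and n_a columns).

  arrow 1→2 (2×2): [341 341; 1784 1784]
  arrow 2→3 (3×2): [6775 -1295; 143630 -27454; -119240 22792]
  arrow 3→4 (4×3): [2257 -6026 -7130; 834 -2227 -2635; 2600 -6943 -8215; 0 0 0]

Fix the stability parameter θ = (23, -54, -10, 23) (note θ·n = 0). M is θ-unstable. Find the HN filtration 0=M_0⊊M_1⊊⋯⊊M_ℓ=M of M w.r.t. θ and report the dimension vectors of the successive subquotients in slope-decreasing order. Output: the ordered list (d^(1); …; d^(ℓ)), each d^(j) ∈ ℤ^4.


Barcode: M ≅ I[1,1], I[1,4], I[2,2], I[3,3], I[3,4], I[4,4]^2. HN layers by μ_θ (4 steps, strictly decreasing):
  μ^(1)=23; μ^(2)=-10; μ^(3)=-31/2; μ^(4)=-54

((1, 0, 0, 4); (0, 0, 3, 0); (1, 1, 0, 0); (0, 1, 0, 0))


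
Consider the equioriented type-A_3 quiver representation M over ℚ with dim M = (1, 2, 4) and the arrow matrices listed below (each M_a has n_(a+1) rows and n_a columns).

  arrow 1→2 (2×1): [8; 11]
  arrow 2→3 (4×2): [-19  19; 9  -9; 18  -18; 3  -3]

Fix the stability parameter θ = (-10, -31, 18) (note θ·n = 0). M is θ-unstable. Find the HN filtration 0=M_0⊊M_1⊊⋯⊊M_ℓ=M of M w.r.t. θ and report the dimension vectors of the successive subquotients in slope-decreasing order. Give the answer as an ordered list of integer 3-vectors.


Barcode: M ≅ I[1,3], I[2,2], I[3,3]^3. HN layers by μ_θ (3 steps, strictly decreasing):
  μ^(1)=18; μ^(2)=-41/2; μ^(3)=-31

((0, 0, 4); (1, 1, 0); (0, 1, 0))


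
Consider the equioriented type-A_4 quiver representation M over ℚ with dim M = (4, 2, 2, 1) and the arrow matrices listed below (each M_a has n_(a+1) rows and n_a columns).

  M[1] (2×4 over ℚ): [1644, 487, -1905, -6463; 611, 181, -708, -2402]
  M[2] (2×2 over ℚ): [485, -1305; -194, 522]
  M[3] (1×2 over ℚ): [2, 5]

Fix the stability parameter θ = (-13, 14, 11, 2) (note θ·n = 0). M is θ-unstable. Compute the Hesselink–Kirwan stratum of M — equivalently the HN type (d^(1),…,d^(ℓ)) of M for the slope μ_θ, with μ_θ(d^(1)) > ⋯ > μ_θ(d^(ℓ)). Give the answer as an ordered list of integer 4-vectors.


Barcode: M ≅ I[1,1]^2, I[1,2], I[1,3], I[3,4]. HN layers by μ_θ (4 steps, strictly decreasing):
  μ^(1)=14; μ^(2)=25/2; μ^(3)=13/2; μ^(4)=-13

((0, 1, 0, 0); (0, 1, 1, 0); (0, 0, 1, 1); (4, 0, 0, 0))


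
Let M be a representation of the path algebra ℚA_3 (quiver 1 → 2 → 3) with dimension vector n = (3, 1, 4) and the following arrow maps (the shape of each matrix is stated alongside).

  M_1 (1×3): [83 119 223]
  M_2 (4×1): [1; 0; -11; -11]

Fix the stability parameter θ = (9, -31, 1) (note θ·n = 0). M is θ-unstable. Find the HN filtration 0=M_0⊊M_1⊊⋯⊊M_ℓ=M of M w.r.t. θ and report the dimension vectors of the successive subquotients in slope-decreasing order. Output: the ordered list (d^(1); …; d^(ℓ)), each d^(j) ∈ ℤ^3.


Via rank(M_{q-1}∘⋯∘M_p): M ≅ I[1,1]^2, I[1,3], I[3,3]^3.
μ_θ-semistable layers: μ^(1)=9; μ^(2)=1; μ^(3)=-11

((2, 0, 0); (0, 0, 4); (1, 1, 0))


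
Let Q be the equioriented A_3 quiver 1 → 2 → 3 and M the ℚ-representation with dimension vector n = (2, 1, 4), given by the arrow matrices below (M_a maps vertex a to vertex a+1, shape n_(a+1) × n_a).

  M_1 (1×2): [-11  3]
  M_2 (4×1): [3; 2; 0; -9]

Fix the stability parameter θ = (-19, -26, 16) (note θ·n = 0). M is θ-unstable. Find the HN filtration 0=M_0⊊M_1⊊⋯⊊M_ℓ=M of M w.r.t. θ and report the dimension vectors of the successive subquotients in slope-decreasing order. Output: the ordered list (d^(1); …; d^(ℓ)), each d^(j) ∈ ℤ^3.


Interval decomposition of M: I[1,1], I[1,3], I[3,3]^3.
HN type (ℓ=3): μ^(1)=16; μ^(2)=-19; μ^(3)=-45/2

((0, 0, 4); (1, 0, 0); (1, 1, 0))


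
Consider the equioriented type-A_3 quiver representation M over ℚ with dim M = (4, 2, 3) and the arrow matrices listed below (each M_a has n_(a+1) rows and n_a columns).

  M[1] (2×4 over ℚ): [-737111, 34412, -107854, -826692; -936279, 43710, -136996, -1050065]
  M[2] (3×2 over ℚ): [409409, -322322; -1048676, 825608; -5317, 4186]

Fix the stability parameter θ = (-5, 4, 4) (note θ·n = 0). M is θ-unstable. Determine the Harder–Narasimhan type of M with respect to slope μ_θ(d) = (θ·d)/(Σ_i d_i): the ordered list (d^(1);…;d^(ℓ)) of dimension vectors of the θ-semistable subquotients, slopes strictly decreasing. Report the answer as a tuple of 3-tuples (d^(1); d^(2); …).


Interval decomposition of M: I[1,1]^2, I[1,2], I[1,3], I[3,3]^2.
HN type (ℓ=2): μ^(1)=4; μ^(2)=-5

((0, 2, 3); (4, 0, 0))


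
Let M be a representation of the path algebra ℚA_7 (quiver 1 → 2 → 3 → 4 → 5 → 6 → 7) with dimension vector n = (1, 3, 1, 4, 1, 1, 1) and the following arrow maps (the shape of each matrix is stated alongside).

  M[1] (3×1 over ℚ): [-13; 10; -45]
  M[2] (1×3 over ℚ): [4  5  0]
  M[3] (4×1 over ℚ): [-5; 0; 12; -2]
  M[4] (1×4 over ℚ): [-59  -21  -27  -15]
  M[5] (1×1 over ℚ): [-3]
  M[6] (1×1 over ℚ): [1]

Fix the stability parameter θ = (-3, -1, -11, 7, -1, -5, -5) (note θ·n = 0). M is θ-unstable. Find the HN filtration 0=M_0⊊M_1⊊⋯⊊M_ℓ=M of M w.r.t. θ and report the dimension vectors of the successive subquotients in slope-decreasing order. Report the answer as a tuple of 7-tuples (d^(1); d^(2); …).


Barcode: M ≅ I[1,7], I[2,2]^2, I[4,4]^3. HN layers by μ_θ (3 steps, strictly decreasing):
  μ^(1)=7; μ^(2)=-1; μ^(3)=-5

((0, 0, 0, 3, 0, 0, 0); (0, 2, 0, 1, 1, 1, 1); (1, 1, 1, 0, 0, 0, 0))


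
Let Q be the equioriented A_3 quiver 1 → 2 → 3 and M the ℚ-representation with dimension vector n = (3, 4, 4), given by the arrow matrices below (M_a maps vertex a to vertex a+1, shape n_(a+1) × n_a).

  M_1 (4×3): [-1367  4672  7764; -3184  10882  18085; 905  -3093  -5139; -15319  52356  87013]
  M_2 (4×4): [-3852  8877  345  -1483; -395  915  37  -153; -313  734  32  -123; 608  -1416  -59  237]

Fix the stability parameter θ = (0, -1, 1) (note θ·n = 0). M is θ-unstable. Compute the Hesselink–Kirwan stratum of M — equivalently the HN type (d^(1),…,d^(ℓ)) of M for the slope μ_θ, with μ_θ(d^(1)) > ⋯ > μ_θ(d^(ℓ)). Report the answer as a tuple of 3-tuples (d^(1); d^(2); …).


Interval decomposition of M: I[1,3]^3, I[2,3].
HN type (ℓ=3): μ^(1)=1; μ^(2)=-1/2; μ^(3)=-1

((0, 0, 4); (3, 3, 0); (0, 1, 0))


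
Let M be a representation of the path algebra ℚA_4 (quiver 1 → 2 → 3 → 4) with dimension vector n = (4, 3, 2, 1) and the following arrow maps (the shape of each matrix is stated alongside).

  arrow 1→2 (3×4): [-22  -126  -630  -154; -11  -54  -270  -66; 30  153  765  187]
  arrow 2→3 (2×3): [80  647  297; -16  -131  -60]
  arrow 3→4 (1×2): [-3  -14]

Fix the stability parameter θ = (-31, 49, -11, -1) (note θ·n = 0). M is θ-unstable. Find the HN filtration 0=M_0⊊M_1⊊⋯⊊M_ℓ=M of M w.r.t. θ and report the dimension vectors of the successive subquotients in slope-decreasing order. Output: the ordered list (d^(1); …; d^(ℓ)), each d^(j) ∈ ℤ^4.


Interval decomposition of M: I[1,1]^2, I[1,3], I[1,4], I[2,2].
HN type (ℓ=4): μ^(1)=49; μ^(2)=19; μ^(3)=37/3; μ^(4)=-31

((0, 1, 0, 0); (0, 1, 1, 0); (0, 1, 1, 1); (4, 0, 0, 0))


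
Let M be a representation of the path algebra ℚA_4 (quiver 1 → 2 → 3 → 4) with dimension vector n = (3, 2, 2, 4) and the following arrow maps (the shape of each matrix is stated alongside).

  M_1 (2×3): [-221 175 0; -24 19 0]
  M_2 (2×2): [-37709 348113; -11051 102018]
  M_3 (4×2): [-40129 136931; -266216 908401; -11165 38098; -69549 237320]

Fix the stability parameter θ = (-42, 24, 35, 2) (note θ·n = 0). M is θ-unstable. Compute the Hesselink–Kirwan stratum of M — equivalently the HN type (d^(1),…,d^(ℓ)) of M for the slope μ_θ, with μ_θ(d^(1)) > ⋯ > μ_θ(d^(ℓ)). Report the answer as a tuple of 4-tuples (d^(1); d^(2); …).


Barcode: M ≅ I[1,1], I[1,4]^2, I[4,4]^2. HN layers by μ_θ (3 steps, strictly decreasing):
  μ^(1)=61/3; μ^(2)=2; μ^(3)=-42

((0, 2, 2, 2); (0, 0, 0, 2); (3, 0, 0, 0))


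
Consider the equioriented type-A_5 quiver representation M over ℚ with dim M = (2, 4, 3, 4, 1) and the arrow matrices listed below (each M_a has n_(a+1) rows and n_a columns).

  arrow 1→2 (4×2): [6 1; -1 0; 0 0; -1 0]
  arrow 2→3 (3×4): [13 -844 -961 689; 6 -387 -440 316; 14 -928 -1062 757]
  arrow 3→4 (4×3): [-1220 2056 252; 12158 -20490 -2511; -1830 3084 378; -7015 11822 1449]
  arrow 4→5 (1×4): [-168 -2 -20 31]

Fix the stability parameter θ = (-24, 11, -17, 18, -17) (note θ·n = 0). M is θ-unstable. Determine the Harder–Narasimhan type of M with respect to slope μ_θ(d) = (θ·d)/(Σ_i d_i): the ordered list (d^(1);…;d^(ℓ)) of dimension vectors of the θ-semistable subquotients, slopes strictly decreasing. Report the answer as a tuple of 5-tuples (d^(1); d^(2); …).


Barcode: M ≅ I[1,4], I[1,5], I[2,2], I[2,3], I[4,4]^2. HN layers by μ_θ (5 steps, strictly decreasing):
  μ^(1)=18; μ^(2)=11; μ^(3)=1/2; μ^(4)=-3; μ^(5)=-24

((0, 0, 0, 3, 0); (0, 1, 0, 0, 0); (0, 0, 0, 1, 1); (0, 3, 3, 0, 0); (2, 0, 0, 0, 0))


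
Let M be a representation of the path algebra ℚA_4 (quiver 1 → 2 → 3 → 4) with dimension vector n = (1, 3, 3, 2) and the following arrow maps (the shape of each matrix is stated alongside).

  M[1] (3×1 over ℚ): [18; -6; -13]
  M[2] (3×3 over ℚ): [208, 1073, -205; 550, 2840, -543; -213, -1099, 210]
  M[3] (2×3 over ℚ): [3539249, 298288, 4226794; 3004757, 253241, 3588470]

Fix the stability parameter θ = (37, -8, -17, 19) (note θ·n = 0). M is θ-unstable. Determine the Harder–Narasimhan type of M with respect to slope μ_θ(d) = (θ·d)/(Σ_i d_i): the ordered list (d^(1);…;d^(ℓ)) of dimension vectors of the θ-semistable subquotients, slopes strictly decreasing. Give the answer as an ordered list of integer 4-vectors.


Barcode: M ≅ I[1,4], I[2,3], I[2,4]. HN layers by μ_θ (3 steps, strictly decreasing):
  μ^(1)=19; μ^(2)=4; μ^(3)=-25/2

((0, 0, 0, 2); (1, 1, 1, 0); (0, 2, 2, 0))


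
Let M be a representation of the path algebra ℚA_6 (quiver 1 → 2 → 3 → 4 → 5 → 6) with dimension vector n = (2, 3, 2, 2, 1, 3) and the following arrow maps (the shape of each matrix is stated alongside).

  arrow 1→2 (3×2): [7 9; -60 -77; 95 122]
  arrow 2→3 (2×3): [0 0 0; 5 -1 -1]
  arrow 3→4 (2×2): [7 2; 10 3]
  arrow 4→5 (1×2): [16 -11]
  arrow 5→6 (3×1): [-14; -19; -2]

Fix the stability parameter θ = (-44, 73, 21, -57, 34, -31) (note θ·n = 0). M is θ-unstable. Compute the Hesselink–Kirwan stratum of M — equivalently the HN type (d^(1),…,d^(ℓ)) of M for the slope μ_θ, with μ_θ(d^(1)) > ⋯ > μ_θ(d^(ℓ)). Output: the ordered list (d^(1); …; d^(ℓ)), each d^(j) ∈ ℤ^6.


Via rank(M_{q-1}∘⋯∘M_p): M ≅ I[1,2]^2, I[2,6], I[3,4], I[6,6]^2.
μ_θ-semistable layers: μ^(1)=73; μ^(2)=8; μ^(3)=-18; μ^(4)=-31; μ^(5)=-44

((0, 2, 0, 0, 0, 0); (0, 1, 1, 1, 1, 1); (0, 0, 1, 1, 0, 0); (0, 0, 0, 0, 0, 2); (2, 0, 0, 0, 0, 0))


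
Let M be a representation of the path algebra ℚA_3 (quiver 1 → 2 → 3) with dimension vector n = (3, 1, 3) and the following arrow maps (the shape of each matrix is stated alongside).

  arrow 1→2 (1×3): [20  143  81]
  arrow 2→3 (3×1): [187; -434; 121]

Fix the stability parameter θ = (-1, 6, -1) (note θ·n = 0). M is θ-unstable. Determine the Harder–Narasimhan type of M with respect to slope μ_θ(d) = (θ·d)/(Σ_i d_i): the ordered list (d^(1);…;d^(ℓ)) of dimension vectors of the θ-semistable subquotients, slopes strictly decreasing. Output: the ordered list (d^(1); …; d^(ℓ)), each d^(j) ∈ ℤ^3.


Via rank(M_{q-1}∘⋯∘M_p): M ≅ I[1,1]^2, I[1,3], I[3,3]^2.
μ_θ-semistable layers: μ^(1)=5/2; μ^(2)=-1

((0, 1, 1); (3, 0, 2))


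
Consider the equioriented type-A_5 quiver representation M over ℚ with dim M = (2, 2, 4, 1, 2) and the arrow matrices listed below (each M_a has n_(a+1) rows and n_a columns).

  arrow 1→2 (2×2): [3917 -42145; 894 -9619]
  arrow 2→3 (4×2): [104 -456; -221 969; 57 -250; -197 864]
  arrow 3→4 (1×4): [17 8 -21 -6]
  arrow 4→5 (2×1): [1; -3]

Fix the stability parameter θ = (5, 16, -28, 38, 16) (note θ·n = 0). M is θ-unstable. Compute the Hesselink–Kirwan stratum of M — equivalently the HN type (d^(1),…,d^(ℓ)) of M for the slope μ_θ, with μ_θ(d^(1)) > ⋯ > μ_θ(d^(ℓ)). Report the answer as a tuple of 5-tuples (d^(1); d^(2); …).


Barcode: M ≅ I[1,3], I[1,5], I[3,3]^2, I[5,5]. HN layers by μ_θ (4 steps, strictly decreasing):
  μ^(1)=27; μ^(2)=16; μ^(3)=-7/3; μ^(4)=-28

((0, 0, 0, 1, 1); (0, 0, 0, 0, 1); (2, 2, 2, 0, 0); (0, 0, 2, 0, 0))


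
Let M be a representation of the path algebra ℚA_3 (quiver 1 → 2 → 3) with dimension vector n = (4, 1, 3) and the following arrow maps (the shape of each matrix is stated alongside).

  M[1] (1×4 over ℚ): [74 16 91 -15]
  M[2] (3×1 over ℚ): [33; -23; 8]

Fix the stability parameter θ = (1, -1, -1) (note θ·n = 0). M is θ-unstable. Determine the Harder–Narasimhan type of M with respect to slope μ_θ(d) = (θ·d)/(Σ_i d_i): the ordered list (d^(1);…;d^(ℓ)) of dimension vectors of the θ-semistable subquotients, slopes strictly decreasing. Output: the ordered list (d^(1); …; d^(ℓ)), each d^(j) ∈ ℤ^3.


Barcode: M ≅ I[1,1]^3, I[1,3], I[3,3]^2. HN layers by μ_θ (3 steps, strictly decreasing):
  μ^(1)=1; μ^(2)=-1/3; μ^(3)=-1

((3, 0, 0); (1, 1, 1); (0, 0, 2))


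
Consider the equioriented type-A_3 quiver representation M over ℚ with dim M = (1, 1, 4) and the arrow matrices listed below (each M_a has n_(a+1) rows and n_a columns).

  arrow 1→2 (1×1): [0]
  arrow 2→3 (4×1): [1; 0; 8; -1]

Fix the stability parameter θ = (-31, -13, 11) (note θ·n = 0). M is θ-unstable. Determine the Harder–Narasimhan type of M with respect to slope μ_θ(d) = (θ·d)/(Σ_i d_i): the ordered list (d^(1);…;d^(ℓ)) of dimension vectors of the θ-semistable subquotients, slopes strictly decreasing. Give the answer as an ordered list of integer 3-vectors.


Interval decomposition of M: I[1,1], I[2,3], I[3,3]^3.
HN type (ℓ=3): μ^(1)=11; μ^(2)=-13; μ^(3)=-31

((0, 0, 4); (0, 1, 0); (1, 0, 0))


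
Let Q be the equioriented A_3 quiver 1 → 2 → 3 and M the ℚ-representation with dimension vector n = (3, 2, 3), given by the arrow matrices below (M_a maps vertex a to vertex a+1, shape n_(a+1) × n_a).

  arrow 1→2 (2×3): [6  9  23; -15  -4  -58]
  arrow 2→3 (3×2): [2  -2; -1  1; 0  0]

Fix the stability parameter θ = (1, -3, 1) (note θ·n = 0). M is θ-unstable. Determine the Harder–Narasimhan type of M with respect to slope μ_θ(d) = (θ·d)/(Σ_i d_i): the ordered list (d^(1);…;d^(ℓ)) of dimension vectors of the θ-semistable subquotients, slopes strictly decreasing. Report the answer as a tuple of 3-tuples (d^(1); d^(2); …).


Barcode: M ≅ I[1,1], I[1,2], I[1,3], I[3,3]^2. HN layers by μ_θ (2 steps, strictly decreasing):
  μ^(1)=1; μ^(2)=-1

((1, 0, 3); (2, 2, 0))
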